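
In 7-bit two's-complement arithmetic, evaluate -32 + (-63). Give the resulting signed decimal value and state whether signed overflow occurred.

33; overflow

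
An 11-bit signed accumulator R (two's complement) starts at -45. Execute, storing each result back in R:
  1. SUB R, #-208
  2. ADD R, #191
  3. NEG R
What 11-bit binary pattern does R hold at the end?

11010011110

Start: R = -45 = 11111010011.
R = -45 − (-208) = 163 = 00010100011
R = 163 + 191 = 354 = 00101100010
R = −(354) = -354 = 11010011110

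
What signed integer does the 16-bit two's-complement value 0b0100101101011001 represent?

MSB is 0, so the value is non-negative: 0100101101011001 = 19289.

19289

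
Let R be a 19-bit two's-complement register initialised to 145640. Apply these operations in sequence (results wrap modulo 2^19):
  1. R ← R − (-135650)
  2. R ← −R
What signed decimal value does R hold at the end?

Start: R = 145640 = 0100011100011101000.
R = 145640 − (-135650) = 281290; wraps to -242998 = 1000100101011001010
R = −(-242998) = 242998 = 0111011010100110110

242998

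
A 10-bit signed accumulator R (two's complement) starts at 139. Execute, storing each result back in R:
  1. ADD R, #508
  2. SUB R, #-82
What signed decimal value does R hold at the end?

Start: R = 139 = 0010001011.
R = 139 + 508 = 647; wraps to -377 = 1010000111
R = -377 − (-82) = -295 = 1011011001

-295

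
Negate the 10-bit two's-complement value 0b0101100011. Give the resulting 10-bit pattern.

1010011101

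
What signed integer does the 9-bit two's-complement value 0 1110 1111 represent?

239

MSB is 0, so the value is non-negative: 011101111 = 239.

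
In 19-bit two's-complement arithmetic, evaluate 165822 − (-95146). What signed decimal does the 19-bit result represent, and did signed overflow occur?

260968; no overflow

165822 → 0101000011110111110
-95146 → 1101000110001010110
Subtract via negate-and-add: invert 1101000110001010110 + 1 = 0010111001110101010 (i.e. 95146).
  0101000011110111110
+ 0010111001110101010
= 0111111101101101000
Result 0111111101101101000: MSB = 0 → value 260968.
Both addends (after negating the subtrahend) are non-negative and so is the stored result: no signed overflow.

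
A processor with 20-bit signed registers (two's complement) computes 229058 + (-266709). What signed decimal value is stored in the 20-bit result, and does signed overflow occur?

229058 → 00110111111011000010
-266709 → 10111110111000101011
  00110111111011000010
+ 10111110111000101011
= 11110110110011101101
Result 11110110110011101101: MSB = 1 → 1010925 − 1048576 = -37651.
Addends have opposite signs, so signed overflow cannot occur.

-37651; no overflow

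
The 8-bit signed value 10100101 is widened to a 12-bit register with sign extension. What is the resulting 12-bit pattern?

111110100101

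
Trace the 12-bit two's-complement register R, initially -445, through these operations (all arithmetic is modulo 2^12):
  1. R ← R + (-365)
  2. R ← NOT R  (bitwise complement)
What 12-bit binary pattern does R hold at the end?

001100101001

Start: R = -445 = 111001000011.
R = -445 + (-365) = -810 = 110011010110
R = NOT 110011010110 = 001100101001 = 809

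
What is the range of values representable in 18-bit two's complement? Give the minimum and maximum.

min = -131072, max = 131071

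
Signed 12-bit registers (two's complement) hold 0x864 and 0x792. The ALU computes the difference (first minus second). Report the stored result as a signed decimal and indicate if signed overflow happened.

0x864 = 100001100100 = -1948 (signed)
0x792 = 011110010010 = 1938 (signed)
Subtract via negate-and-add: invert 011110010010 + 1 = 100001101110 (i.e. -1938).
  100001100100
+ 100001101110
= 000011010010  (discard carry-out 1)
Result 000011010010: MSB = 0 → value 210.
Both addends (after negating the subtrahend) are negative but the stored result is non-negative: signed overflow. The true value -1948 − 1938 = -3886 lies outside [-2048, 2047].

210; overflow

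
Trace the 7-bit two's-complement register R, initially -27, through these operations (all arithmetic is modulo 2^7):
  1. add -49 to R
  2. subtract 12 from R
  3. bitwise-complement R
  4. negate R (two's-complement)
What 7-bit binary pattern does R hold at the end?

0101001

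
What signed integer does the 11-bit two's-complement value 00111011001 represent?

473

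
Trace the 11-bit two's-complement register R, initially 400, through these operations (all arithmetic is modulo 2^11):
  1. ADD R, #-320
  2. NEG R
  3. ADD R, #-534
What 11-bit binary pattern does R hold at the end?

10110011010

Start: R = 400 = 00110010000.
R = 400 + (-320) = 80 = 00001010000
R = −(80) = -80 = 11110110000
R = -80 + (-534) = -614 = 10110011010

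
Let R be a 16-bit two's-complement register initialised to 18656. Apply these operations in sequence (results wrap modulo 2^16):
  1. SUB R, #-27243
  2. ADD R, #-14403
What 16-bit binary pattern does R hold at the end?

Start: R = 18656 = 0100100011100000.
R = 18656 − (-27243) = 45899; wraps to -19637 = 1011001101001011
R = -19637 + (-14403) = -34040; wraps to 31496 = 0111101100001000

0111101100001000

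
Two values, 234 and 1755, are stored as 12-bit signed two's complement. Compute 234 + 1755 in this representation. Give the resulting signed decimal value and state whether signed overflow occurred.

234 → 000011101010
1755 → 011011011011
  000011101010
+ 011011011011
= 011111000101
Result 011111000101: MSB = 0 → value 1989.
Both addends are non-negative and so is the stored result: no signed overflow.

1989; no overflow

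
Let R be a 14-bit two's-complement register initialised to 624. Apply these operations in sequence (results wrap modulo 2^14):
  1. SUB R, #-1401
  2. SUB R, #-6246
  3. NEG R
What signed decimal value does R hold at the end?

Start: R = 624 = 00001001110000.
R = 624 − (-1401) = 2025 = 00011111101001
R = 2025 − (-6246) = 8271; wraps to -8113 = 10000001001111
R = −(-8113) = 8113 = 01111110110001

8113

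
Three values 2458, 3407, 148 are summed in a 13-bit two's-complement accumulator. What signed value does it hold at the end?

-2179

2458 + 3407 = 5865 → wraps to -2327 (1011011101001)
-2327 + 148 = -2179 (1011101111101)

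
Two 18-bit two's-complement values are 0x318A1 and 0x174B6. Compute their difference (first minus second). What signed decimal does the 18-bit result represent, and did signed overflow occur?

107499; overflow

0x318A1 = 110001100010100001 = -59231 (signed)
0x174B6 = 010111010010110110 = 95414 (signed)
Subtract via negate-and-add: invert 010111010010110110 + 1 = 101000101101001010 (i.e. -95414).
  110001100010100001
+ 101000101101001010
= 011010001111101011  (discard carry-out 1)
Result 011010001111101011: MSB = 0 → value 107499.
Both addends (after negating the subtrahend) are negative but the stored result is non-negative: signed overflow. The true value -59231 − 95414 = -154645 lies outside [-131072, 131071].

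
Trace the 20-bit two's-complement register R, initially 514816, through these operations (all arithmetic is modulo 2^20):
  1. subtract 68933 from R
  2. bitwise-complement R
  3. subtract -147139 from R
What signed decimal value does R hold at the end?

-298745

Start: R = 514816 = 01111101101100000000.
R = 514816 − 68933 = 445883 = 01101100110110111011
R = NOT 01101100110110111011 = 10010011001001000100 = -445884
R = -445884 − (-147139) = -298745 = 10110111000100000111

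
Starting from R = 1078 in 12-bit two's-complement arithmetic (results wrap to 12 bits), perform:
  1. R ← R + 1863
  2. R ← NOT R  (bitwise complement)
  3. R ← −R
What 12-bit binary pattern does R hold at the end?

101101111110

Start: R = 1078 = 010000110110.
R = 1078 + 1863 = 2941; wraps to -1155 = 101101111101
R = NOT 101101111101 = 010010000010 = 1154
R = −(1154) = -1154 = 101101111110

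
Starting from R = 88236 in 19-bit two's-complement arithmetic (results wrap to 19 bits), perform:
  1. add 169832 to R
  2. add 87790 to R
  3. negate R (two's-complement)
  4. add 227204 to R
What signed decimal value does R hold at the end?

-118654

Start: R = 88236 = 0010101100010101100.
R = 88236 + 169832 = 258068 = 0111111000000010100
R = 258068 + 87790 = 345858; wraps to -178430 = 1010100011100000010
R = −(-178430) = 178430 = 0101011100011111110
R = 178430 + 227204 = 405634; wraps to -118654 = 1100011000010000010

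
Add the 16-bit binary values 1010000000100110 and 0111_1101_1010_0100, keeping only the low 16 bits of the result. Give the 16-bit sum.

  1010000000100110
+ 0111110110100100
= 0001110111001010  (discard carry-out 1)

0001110111001010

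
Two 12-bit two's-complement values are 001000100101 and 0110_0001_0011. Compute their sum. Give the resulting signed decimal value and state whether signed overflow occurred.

-1992; overflow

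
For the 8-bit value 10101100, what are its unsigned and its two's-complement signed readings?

unsigned = 172, signed = -84

Unsigned: 10101100 = 172.
Signed: MSB=1 → 172 − 256 = -84.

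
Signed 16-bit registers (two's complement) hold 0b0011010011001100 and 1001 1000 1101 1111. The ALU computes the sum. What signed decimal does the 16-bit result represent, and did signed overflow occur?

-12885; no overflow

0b0011010011001100 → 0011010011001100 = 13516 (signed)
1001 1000 1101 1111 → 1001100011011111 = -26401 (signed)
  0011010011001100
+ 1001100011011111
= 1100110110101011
Result 1100110110101011: MSB = 1 → 52651 − 65536 = -12885.
Addends have opposite signs, so signed overflow cannot occur.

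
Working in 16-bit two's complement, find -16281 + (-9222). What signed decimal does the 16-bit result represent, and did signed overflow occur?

-25503; no overflow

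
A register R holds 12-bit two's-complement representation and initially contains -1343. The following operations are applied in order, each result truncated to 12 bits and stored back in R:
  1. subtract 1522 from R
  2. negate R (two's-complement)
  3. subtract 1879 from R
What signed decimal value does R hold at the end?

986

Start: R = -1343 = 101011000001.
R = -1343 − 1522 = -2865; wraps to 1231 = 010011001111
R = −(1231) = -1231 = 101100110001
R = -1231 − 1879 = -3110; wraps to 986 = 001111011010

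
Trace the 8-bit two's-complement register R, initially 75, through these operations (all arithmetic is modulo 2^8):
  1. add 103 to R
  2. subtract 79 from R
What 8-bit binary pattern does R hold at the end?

01100011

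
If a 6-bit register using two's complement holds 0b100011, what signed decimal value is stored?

-29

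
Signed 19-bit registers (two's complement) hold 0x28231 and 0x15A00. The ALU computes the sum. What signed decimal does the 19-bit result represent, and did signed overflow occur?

252977; no overflow

0x28231 = 0101000001000110001 = 164401 (signed)
0x15A00 = 0010101101000000000 = 88576 (signed)
  0101000001000110001
+ 0010101101000000000
= 0111101110000110001
Result 0111101110000110001: MSB = 0 → value 252977.
Both addends are non-negative and so is the stored result: no signed overflow.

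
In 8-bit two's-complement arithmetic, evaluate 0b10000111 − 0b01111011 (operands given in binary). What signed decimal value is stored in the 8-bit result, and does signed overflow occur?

12; overflow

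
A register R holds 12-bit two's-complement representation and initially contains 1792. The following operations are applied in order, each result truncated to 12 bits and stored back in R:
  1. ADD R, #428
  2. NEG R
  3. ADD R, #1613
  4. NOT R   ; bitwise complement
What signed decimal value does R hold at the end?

606

Start: R = 1792 = 011100000000.
R = 1792 + 428 = 2220; wraps to -1876 = 100010101100
R = −(-1876) = 1876 = 011101010100
R = 1876 + 1613 = 3489; wraps to -607 = 110110100001
R = NOT 110110100001 = 001001011110 = 606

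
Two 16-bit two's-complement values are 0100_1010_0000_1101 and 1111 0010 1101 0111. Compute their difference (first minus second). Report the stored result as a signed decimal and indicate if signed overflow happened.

22326; no overflow

0100_1010_0000_1101 → 0100101000001101 = 18957 (signed)
1111 0010 1101 0111 → 1111001011010111 = -3369 (signed)
Subtract via negate-and-add: invert 1111001011010111 + 1 = 0000110100101001 (i.e. 3369).
  0100101000001101
+ 0000110100101001
= 0101011100110110
Result 0101011100110110: MSB = 0 → value 22326.
Both addends (after negating the subtrahend) are non-negative and so is the stored result: no signed overflow.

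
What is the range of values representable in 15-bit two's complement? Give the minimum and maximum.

Minimum: −2^14 = -16384.
Maximum: 2^14 − 1 = 16383.

min = -16384, max = 16383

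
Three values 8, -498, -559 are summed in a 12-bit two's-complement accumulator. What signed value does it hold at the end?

-1049

8 + (-498) = -490 (111000010110)
-490 + (-559) = -1049 (101111100111)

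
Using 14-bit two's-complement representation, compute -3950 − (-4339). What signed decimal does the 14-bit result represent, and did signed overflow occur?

-3950 → 11000010010010
-4339 → 10111100001101
Subtract via negate-and-add: invert 10111100001101 + 1 = 01000011110011 (i.e. 4339).
  11000010010010
+ 01000011110011
= 00000110000101  (discard carry-out 1)
Result 00000110000101: MSB = 0 → value 389.
Addends (after negating the subtrahend) have opposite signs, so signed overflow cannot occur.

389; no overflow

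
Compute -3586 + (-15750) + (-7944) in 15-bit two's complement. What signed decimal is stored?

-3586 + (-15750) = -19336 → wraps to 13432 (011010001111000)
13432 + (-7944) = 5488 (001010101110000)

5488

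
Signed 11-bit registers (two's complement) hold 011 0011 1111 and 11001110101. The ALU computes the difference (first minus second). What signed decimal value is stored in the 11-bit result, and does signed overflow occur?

011 0011 1111 → 01100111111 = 831 (signed)
11001110101 = -395 (signed)
Subtract via negate-and-add: invert 11001110101 + 1 = 00110001011 (i.e. 395).
  01100111111
+ 00110001011
= 10011001010
Result 10011001010: MSB = 1 → 1226 − 2048 = -822.
Both addends (after negating the subtrahend) are non-negative but the stored result is negative: signed overflow. The true value 831 − (-395) = 1226 lies outside [-1024, 1023].

-822; overflow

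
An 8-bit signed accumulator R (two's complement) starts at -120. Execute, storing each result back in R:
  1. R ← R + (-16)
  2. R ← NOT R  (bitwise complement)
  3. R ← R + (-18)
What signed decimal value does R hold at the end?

Start: R = -120 = 10001000.
R = -120 + (-16) = -136; wraps to 120 = 01111000
R = NOT 01111000 = 10000111 = -121
R = -121 + (-18) = -139; wraps to 117 = 01110101

117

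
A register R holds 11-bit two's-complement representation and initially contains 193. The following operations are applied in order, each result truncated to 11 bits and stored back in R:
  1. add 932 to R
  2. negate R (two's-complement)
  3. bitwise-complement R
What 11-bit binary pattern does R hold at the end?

10001100100

Start: R = 193 = 00011000001.
R = 193 + 932 = 1125; wraps to -923 = 10001100101
R = −(-923) = 923 = 01110011011
R = NOT 01110011011 = 10001100100 = -924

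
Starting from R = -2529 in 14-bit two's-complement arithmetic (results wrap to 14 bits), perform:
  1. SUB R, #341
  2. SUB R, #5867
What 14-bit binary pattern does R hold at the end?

Start: R = -2529 = 11011000011111.
R = -2529 − 341 = -2870 = 11010011001010
R = -2870 − 5867 = -8737; wraps to 7647 = 01110111011111

01110111011111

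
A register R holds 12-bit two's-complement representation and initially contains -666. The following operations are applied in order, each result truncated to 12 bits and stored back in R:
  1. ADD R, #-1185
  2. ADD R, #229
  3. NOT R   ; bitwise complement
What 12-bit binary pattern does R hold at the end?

011001010101

Start: R = -666 = 110101100110.
R = -666 + (-1185) = -1851 = 100011000101
R = -1851 + 229 = -1622 = 100110101010
R = NOT 100110101010 = 011001010101 = 1621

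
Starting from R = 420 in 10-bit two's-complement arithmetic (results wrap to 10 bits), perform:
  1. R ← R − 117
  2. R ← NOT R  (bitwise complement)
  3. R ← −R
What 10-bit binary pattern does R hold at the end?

0100110000

Start: R = 420 = 0110100100.
R = 420 − 117 = 303 = 0100101111
R = NOT 0100101111 = 1011010000 = -304
R = −(-304) = 304 = 0100110000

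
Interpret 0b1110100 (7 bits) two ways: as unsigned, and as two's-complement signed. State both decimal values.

Unsigned: 1110100 = 116.
Signed: MSB=1 → 116 − 128 = -12.

unsigned = 116, signed = -12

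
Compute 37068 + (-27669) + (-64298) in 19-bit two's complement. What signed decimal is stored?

-54899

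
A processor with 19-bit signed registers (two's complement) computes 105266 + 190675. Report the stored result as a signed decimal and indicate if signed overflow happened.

-228347; overflow

105266 → 0011001101100110010
190675 → 0101110100011010011
  0011001101100110010
+ 0101110100011010011
= 1001000010000000101
Result 1001000010000000101: MSB = 1 → 295941 − 524288 = -228347.
Both addends are non-negative but the stored result is negative: signed overflow. The true value 105266 + 190675 = 295941 lies outside [-262144, 262143].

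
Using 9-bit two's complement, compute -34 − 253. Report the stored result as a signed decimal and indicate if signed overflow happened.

-34 → 111011110
253 → 011111101
Subtract via negate-and-add: invert 011111101 + 1 = 100000011 (i.e. -253).
  111011110
+ 100000011
= 011100001  (discard carry-out 1)
Result 011100001: MSB = 0 → value 225.
Both addends (after negating the subtrahend) are negative but the stored result is non-negative: signed overflow. The true value -34 − 253 = -287 lies outside [-256, 255].

225; overflow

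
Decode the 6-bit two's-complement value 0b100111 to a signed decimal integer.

-25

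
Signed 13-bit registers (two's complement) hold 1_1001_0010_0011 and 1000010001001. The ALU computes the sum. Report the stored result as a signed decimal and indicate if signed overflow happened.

2476; overflow

1_1001_0010_0011 → 1100100100011 = -1757 (signed)
1000010001001 = -3959 (signed)
  1100100100011
+ 1000010001001
= 0100110101100  (discard carry-out 1)
Result 0100110101100: MSB = 0 → value 2476.
Both addends are negative but the stored result is non-negative: signed overflow. The true value -1757 + (-3959) = -5716 lies outside [-4096, 4095].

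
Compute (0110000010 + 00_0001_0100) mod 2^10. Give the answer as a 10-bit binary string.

0110010110

  0110000010
+ 0000010100
= 0110010110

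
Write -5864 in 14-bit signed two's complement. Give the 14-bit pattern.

10100100011000

|-5864| = 5864 = 01011011101000 in 14 bits.
Invert the bits: 10100100010111. Add 1: 10100100011000.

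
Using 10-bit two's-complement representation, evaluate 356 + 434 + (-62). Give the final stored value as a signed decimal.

-296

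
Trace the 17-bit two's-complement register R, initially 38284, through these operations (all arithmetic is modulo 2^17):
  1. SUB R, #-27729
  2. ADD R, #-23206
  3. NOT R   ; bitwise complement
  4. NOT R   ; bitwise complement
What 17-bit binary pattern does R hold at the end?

01010011100110111

Start: R = 38284 = 01001010110001100.
R = 38284 − (-27729) = 66013; wraps to -65059 = 10000000111011101
R = -65059 + (-23206) = -88265; wraps to 42807 = 01010011100110111
R = NOT 01010011100110111 = 10101100011001000 = -42808
R = NOT 10101100011001000 = 01010011100110111 = 42807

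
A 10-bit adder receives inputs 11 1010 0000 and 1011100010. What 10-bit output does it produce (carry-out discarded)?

1010000010

  1110100000
+ 1011100010
= 1010000010  (discard carry-out 1)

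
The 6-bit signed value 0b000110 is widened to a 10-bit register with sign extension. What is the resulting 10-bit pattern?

MSB of 000110 is 0; replicate it into the new high bits.
0000|000110 → 0000000110 (still 6).

0000000110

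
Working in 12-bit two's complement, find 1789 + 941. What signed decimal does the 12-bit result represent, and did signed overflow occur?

-1366; overflow

1789 → 011011111101
941 → 001110101101
  011011111101
+ 001110101101
= 101010101010
Result 101010101010: MSB = 1 → 2730 − 4096 = -1366.
Both addends are non-negative but the stored result is negative: signed overflow. The true value 1789 + 941 = 2730 lies outside [-2048, 2047].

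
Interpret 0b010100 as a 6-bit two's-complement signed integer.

20

MSB is 0, so the value is non-negative: 010100 = 20.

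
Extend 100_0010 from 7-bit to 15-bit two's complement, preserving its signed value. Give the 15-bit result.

111111111000010

MSB of 1000010 is 1; replicate it into the new high bits.
11111111|1000010 → 111111111000010 (still -62).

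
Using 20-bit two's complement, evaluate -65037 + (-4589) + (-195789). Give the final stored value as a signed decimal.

-65037 + (-4589) = -69626 (11101111000000000110)
-69626 + (-195789) = -265415 (10111111001100111001)

-265415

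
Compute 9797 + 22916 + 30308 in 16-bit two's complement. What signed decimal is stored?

9797 + 22916 = 32713 (0111111111001001)
32713 + 30308 = 63021 → wraps to -2515 (1111011000101101)

-2515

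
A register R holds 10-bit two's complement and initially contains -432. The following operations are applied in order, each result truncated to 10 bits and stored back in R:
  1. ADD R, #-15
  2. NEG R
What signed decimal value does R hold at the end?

447

Start: R = -432 = 1001010000.
R = -432 + (-15) = -447 = 1001000001
R = −(-447) = 447 = 0110111111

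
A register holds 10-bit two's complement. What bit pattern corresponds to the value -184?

1101001000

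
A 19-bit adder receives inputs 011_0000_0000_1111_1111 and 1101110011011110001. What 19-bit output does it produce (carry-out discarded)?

0011110011111110000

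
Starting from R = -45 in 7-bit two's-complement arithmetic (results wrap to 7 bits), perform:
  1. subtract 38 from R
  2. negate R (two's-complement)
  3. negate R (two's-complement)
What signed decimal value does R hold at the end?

45

Start: R = -45 = 1010011.
R = -45 − 38 = -83; wraps to 45 = 0101101
R = −(45) = -45 = 1010011
R = −(-45) = 45 = 0101101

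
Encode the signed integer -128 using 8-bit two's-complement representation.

10000000

|-128| = 128 = 10000000 in 8 bits.
Invert the bits: 01111111. Add 1: 10000000.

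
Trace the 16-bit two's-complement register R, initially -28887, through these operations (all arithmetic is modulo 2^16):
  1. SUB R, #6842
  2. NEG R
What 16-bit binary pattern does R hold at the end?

1000101110010001

Start: R = -28887 = 1000111100101001.
R = -28887 − 6842 = -35729; wraps to 29807 = 0111010001101111
R = −(29807) = -29807 = 1000101110010001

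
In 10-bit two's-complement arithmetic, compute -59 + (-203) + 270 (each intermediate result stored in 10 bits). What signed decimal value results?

-59 + (-203) = -262 (1011111010)
-262 + 270 = 8 (0000001000)

8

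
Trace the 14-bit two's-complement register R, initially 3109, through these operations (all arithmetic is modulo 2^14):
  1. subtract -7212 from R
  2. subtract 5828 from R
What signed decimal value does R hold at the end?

4493

Start: R = 3109 = 00110000100101.
R = 3109 − (-7212) = 10321; wraps to -6063 = 10100001010001
R = -6063 − 5828 = -11891; wraps to 4493 = 01000110001101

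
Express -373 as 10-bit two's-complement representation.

|-373| = 373 = 0101110101 in 10 bits.
Invert the bits: 1010001010. Add 1: 1010001011.
Check: 1010001011 reads as 651 − 1024 = -373.

1010001011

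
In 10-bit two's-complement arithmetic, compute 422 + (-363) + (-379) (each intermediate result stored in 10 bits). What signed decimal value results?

-320

422 + (-363) = 59 (0000111011)
59 + (-379) = -320 (1011000000)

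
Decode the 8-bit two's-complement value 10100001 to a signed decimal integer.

MSB is 1, so the value is negative.
Invert: 01011110. Add 1: 01011111 = 95. So the value is −95.

-95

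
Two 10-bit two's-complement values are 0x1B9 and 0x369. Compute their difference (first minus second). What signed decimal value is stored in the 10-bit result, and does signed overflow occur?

-432; overflow

0x1B9 = 0110111001 = 441 (signed)
0x369 = 1101101001 = -151 (signed)
Subtract via negate-and-add: invert 1101101001 + 1 = 0010010111 (i.e. 151).
  0110111001
+ 0010010111
= 1001010000
Result 1001010000: MSB = 1 → 592 − 1024 = -432.
Both addends (after negating the subtrahend) are non-negative but the stored result is negative: signed overflow. The true value 441 − (-151) = 592 lies outside [-512, 511].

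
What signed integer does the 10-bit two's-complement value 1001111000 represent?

-392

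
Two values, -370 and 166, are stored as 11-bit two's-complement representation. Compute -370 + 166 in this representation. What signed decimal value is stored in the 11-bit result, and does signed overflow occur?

-370 → 11010001110
166 → 00010100110
  11010001110
+ 00010100110
= 11100110100
Result 11100110100: MSB = 1 → 1844 − 2048 = -204.
Addends have opposite signs, so signed overflow cannot occur.

-204; no overflow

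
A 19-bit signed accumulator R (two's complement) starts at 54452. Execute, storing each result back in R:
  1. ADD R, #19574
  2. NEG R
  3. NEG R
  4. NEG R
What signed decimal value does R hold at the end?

-74026

Start: R = 54452 = 0001101010010110100.
R = 54452 + 19574 = 74026 = 0010010000100101010
R = −(74026) = -74026 = 1101101111011010110
R = −(-74026) = 74026 = 0010010000100101010
R = −(74026) = -74026 = 1101101111011010110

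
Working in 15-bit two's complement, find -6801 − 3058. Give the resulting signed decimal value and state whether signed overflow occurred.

-9859; no overflow

-6801 → 110010101101111
3058 → 000101111110010
Subtract via negate-and-add: invert 000101111110010 + 1 = 111010000001110 (i.e. -3058).
  110010101101111
+ 111010000001110
= 101100101111101  (discard carry-out 1)
Result 101100101111101: MSB = 1 → 22909 − 32768 = -9859.
Both addends (after negating the subtrahend) are negative and so is the stored result: no signed overflow.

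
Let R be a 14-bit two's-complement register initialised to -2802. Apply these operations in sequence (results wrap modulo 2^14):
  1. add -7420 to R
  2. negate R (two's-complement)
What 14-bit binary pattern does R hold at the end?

10011111101110

Start: R = -2802 = 11010100001110.
R = -2802 + (-7420) = -10222; wraps to 6162 = 01100000010010
R = −(6162) = -6162 = 10011111101110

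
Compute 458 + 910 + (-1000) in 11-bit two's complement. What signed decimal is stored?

458 + 910 = 1368 → wraps to -680 (10101011000)
-680 + (-1000) = -1680 → wraps to 368 (00101110000)

368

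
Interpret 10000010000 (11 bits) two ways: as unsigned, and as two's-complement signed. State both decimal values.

unsigned = 1040, signed = -1008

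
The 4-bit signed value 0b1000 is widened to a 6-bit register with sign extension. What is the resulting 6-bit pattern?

MSB of 1000 is 1; replicate it into the new high bits.
11|1000 → 111000 (still -8).

111000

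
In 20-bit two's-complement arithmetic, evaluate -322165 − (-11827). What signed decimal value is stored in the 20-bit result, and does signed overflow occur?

-310338; no overflow

-322165 → 10110001010110001011
-11827 → 11111101000111001101
Subtract via negate-and-add: invert 11111101000111001101 + 1 = 00000010111000110011 (i.e. 11827).
  10110001010110001011
+ 00000010111000110011
= 10110100001110111110
Result 10110100001110111110: MSB = 1 → 738238 − 1048576 = -310338.
Addends (after negating the subtrahend) have opposite signs, so signed overflow cannot occur.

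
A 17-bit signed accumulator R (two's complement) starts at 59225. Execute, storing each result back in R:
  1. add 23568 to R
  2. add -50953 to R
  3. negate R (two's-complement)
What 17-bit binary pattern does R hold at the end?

Start: R = 59225 = 01110011101011001.
R = 59225 + 23568 = 82793; wraps to -48279 = 10100001101101001
R = -48279 + (-50953) = -99232; wraps to 31840 = 00111110001100000
R = −(31840) = -31840 = 11000001110100000

11000001110100000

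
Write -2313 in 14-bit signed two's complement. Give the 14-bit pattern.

|-2313| = 2313 = 00100100001001 in 14 bits.
Invert the bits: 11011011110110. Add 1: 11011011110111.

11011011110111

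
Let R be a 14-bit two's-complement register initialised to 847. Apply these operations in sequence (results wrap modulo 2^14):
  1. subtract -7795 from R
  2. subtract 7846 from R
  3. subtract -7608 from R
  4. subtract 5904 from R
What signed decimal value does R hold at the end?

2500

Start: R = 847 = 00001101001111.
R = 847 − (-7795) = 8642; wraps to -7742 = 10000111000010
R = -7742 − 7846 = -15588; wraps to 796 = 00001100011100
R = 796 − (-7608) = 8404; wraps to -7980 = 10000011010100
R = -7980 − 5904 = -13884; wraps to 2500 = 00100111000100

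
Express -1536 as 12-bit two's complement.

|-1536| = 1536 = 011000000000 in 12 bits.
Invert the bits: 100111111111. Add 1: 101000000000.

101000000000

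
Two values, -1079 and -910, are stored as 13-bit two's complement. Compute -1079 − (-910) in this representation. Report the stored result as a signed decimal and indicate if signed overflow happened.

-1079 → 1101111001001
-910 → 1110001110010
Subtract via negate-and-add: invert 1110001110010 + 1 = 0001110001110 (i.e. 910).
  1101111001001
+ 0001110001110
= 1111101010111
Result 1111101010111: MSB = 1 → 8023 − 8192 = -169.
Addends (after negating the subtrahend) have opposite signs, so signed overflow cannot occur.

-169; no overflow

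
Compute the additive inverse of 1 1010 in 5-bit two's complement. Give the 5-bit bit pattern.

Invert: 00101. Add 1: 00110.
Check: 11010 = -6, 00110 = 6.

00110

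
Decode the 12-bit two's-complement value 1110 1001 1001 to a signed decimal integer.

MSB is 1, so the value is negative.
Invert: 000101100110. Add 1: 000101100111 = 359. So the value is −359.

-359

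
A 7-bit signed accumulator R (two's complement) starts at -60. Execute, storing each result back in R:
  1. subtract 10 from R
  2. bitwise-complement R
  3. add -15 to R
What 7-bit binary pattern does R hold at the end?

0110110

Start: R = -60 = 1000100.
R = -60 − 10 = -70; wraps to 58 = 0111010
R = NOT 0111010 = 1000101 = -59
R = -59 + (-15) = -74; wraps to 54 = 0110110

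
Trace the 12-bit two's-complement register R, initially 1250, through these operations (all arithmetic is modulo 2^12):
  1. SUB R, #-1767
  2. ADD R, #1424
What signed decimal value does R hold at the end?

Start: R = 1250 = 010011100010.
R = 1250 − (-1767) = 3017; wraps to -1079 = 101111001001
R = -1079 + 1424 = 345 = 000101011001

345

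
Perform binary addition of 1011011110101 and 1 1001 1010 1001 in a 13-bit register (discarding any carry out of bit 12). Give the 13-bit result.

1000010011110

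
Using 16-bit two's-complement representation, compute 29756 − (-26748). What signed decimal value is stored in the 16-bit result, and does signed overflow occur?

29756 → 0111010000111100
-26748 → 1001011110000100
Subtract via negate-and-add: invert 1001011110000100 + 1 = 0110100001111100 (i.e. 26748).
  0111010000111100
+ 0110100001111100
= 1101110010111000
Result 1101110010111000: MSB = 1 → 56504 − 65536 = -9032.
Both addends (after negating the subtrahend) are non-negative but the stored result is negative: signed overflow. The true value 29756 − (-26748) = 56504 lies outside [-32768, 32767].

-9032; overflow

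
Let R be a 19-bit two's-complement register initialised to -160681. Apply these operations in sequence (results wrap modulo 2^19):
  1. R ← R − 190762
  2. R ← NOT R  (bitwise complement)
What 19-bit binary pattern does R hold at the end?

Start: R = -160681 = 1011000110001010111.
R = -160681 − 190762 = -351443; wraps to 172845 = 0101010001100101101
R = NOT 0101010001100101101 = 1010101110011010010 = -172846

1010101110011010010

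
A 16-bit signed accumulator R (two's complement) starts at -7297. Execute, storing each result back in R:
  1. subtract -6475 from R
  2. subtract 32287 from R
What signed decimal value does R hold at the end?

Start: R = -7297 = 1110001101111111.
R = -7297 − (-6475) = -822 = 1111110011001010
R = -822 − 32287 = -33109; wraps to 32427 = 0111111010101011

32427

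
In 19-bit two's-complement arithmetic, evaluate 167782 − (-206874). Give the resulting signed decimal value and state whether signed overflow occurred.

-149632; overflow

167782 → 0101000111101100110
-206874 → 1001101011111100110
Subtract via negate-and-add: invert 1001101011111100110 + 1 = 0110010100000011010 (i.e. 206874).
  0101000111101100110
+ 0110010100000011010
= 1011011011110000000
Result 1011011011110000000: MSB = 1 → 374656 − 524288 = -149632.
Both addends (after negating the subtrahend) are non-negative but the stored result is negative: signed overflow. The true value 167782 − (-206874) = 374656 lies outside [-262144, 262143].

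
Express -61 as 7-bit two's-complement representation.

1000011

|-61| = 61 = 0111101 in 7 bits.
Invert the bits: 1000010. Add 1: 1000011.
Check: 1000011 reads as 67 − 128 = -61.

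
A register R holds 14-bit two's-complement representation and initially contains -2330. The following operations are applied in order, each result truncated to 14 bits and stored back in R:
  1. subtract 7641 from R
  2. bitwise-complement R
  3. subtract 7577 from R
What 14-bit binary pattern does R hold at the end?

Start: R = -2330 = 11011011100110.
R = -2330 − 7641 = -9971; wraps to 6413 = 01100100001101
R = NOT 01100100001101 = 10011011110010 = -6414
R = -6414 − 7577 = -13991; wraps to 2393 = 00100101011001

00100101011001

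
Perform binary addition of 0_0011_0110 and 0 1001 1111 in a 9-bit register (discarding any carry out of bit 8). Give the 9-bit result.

  000110110
+ 010011111
= 011010101

011010101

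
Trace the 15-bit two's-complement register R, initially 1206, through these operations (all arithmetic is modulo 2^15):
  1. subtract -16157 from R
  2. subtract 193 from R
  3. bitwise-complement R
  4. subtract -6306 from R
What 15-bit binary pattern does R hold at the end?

101010110001111

Start: R = 1206 = 000010010110110.
R = 1206 − (-16157) = 17363; wraps to -15405 = 100001111010011
R = -15405 − 193 = -15598 = 100001100010010
R = NOT 100001100010010 = 011110011101101 = 15597
R = 15597 − (-6306) = 21903; wraps to -10865 = 101010110001111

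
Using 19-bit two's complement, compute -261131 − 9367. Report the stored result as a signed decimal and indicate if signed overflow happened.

253790; overflow

-261131 → 1000000001111110101
9367 → 0000010010010010111
Subtract via negate-and-add: invert 0000010010010010111 + 1 = 1111101101101101001 (i.e. -9367).
  1000000001111110101
+ 1111101101101101001
= 0111101111101011110  (discard carry-out 1)
Result 0111101111101011110: MSB = 0 → value 253790.
Both addends (after negating the subtrahend) are negative but the stored result is non-negative: signed overflow. The true value -261131 − 9367 = -270498 lies outside [-262144, 262143].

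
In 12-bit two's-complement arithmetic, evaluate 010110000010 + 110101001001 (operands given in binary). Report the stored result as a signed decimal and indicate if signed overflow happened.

010110000010 = 1410 (signed)
110101001001 = -695 (signed)
  010110000010
+ 110101001001
= 001011001011  (discard carry-out 1)
Result 001011001011: MSB = 0 → value 715.
Addends have opposite signs, so signed overflow cannot occur.

715; no overflow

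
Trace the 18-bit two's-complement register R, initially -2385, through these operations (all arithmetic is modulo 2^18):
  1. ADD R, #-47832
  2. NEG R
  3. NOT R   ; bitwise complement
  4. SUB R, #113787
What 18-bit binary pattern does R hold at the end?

Start: R = -2385 = 111111011010101111.
R = -2385 + (-47832) = -50217 = 110011101111010111
R = −(-50217) = 50217 = 001100010000101001
R = NOT 001100010000101001 = 110011101111010110 = -50218
R = -50218 − 113787 = -164005; wraps to 98139 = 010111111101011011

010111111101011011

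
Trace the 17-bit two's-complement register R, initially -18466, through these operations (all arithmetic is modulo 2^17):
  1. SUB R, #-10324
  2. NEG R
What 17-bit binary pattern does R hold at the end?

Start: R = -18466 = 11011011111011110.
R = -18466 − (-10324) = -8142 = 11110000000110010
R = −(-8142) = 8142 = 00001111111001110

00001111111001110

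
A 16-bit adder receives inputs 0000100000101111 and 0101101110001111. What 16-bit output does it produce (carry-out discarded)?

0110001110111110

  0000100000101111
+ 0101101110001111
= 0110001110111110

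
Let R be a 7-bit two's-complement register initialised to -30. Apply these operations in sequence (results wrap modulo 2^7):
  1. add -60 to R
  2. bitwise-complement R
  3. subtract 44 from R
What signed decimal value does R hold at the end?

45

Start: R = -30 = 1100010.
R = -30 + (-60) = -90; wraps to 38 = 0100110
R = NOT 0100110 = 1011001 = -39
R = -39 − 44 = -83; wraps to 45 = 0101101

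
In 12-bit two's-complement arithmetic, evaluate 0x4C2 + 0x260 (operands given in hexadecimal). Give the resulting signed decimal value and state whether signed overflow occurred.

1826; no overflow

0x4C2 = 010011000010 = 1218 (signed)
0x260 = 001001100000 = 608 (signed)
  010011000010
+ 001001100000
= 011100100010
Result 011100100010: MSB = 0 → value 1826.
Both addends are non-negative and so is the stored result: no signed overflow.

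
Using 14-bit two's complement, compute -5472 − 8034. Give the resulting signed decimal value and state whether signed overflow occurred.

2878; overflow

-5472 → 10101010100000
8034 → 01111101100010
Subtract via negate-and-add: invert 01111101100010 + 1 = 10000010011110 (i.e. -8034).
  10101010100000
+ 10000010011110
= 00101100111110  (discard carry-out 1)
Result 00101100111110: MSB = 0 → value 2878.
Both addends (after negating the subtrahend) are negative but the stored result is non-negative: signed overflow. The true value -5472 − 8034 = -13506 lies outside [-8192, 8191].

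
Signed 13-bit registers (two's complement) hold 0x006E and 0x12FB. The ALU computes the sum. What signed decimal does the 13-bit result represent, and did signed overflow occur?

0x006E = 0000001101110 = 110 (signed)
0x12FB = 1001011111011 = -3333 (signed)
  0000001101110
+ 1001011111011
= 1001101101001
Result 1001101101001: MSB = 1 → 4969 − 8192 = -3223.
Addends have opposite signs, so signed overflow cannot occur.

-3223; no overflow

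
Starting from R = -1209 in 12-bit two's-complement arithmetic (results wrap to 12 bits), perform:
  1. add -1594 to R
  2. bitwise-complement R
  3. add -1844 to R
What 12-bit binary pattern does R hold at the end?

001110111110

Start: R = -1209 = 101101000111.
R = -1209 + (-1594) = -2803; wraps to 1293 = 010100001101
R = NOT 010100001101 = 101011110010 = -1294
R = -1294 + (-1844) = -3138; wraps to 958 = 001110111110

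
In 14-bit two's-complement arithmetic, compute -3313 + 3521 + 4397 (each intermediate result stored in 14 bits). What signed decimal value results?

4605

-3313 + 3521 = 208 (00000011010000)
208 + 4397 = 4605 (01000111111101)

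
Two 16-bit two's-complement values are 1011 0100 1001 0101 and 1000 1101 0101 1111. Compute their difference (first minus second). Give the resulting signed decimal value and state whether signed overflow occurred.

1011 0100 1001 0101 → 1011010010010101 = -19307 (signed)
1000 1101 0101 1111 → 1000110101011111 = -29345 (signed)
Subtract via negate-and-add: invert 1000110101011111 + 1 = 0111001010100001 (i.e. 29345).
  1011010010010101
+ 0111001010100001
= 0010011100110110  (discard carry-out 1)
Result 0010011100110110: MSB = 0 → value 10038.
Addends (after negating the subtrahend) have opposite signs, so signed overflow cannot occur.

10038; no overflow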